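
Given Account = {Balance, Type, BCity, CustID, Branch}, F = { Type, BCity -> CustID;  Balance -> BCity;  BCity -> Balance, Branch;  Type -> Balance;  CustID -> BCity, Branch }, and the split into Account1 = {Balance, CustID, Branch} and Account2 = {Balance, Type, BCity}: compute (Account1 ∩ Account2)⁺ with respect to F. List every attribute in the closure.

Account1 ∩ Account2 = {Balance}.
Balance → BCity applies, adding BCity
BCity → Balance, Branch applies, adding Branch
Closure: {Balance, BCity, Branch}.

Balance, BCity, Branch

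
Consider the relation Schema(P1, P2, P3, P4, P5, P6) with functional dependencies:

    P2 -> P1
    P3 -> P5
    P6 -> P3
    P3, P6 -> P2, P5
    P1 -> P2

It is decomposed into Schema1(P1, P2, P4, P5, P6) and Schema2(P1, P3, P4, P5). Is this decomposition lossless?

No

Common attributes: Schema1 ∩ Schema2 = {P1, P4, P5}.
Closure of {P1, P4, P5}: P1 → P2 applies, adding P2. So (P1, P4, P5)⁺ = {P1, P2, P4, P5}.
The closure contains neither all of Schema1 = {P1, P2, P4, P5, P6} nor all of Schema2 = {P1, P3, P4, P5}, so the common attributes are not a superkey of either fragment. The join is lossy.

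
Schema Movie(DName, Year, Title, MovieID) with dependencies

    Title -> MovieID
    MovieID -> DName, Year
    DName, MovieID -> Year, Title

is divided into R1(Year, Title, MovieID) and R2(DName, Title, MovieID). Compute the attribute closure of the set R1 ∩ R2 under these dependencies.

R1 ∩ R2 = {Title, MovieID}.
MovieID → DName, Year applies, adding DName, Year
Closure: {DName, Year, Title, MovieID}.

DName, Year, Title, MovieID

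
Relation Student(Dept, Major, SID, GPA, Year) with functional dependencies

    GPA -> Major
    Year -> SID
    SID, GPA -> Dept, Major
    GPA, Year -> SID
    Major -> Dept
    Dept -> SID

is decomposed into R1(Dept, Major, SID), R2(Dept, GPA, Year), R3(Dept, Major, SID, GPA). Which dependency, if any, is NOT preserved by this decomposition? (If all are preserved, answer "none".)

Year -> SID

Check Year → SID: no single fragment contains all of {SID, Year}, and the restricted closure of {Year} across the fragments never reaches {SID}.
GPA → Major is preserved.
SID, GPA → Dept, Major is preserved.
GPA, Year → SID is preserved.
Major → Dept is preserved.
Dept → SID is preserved.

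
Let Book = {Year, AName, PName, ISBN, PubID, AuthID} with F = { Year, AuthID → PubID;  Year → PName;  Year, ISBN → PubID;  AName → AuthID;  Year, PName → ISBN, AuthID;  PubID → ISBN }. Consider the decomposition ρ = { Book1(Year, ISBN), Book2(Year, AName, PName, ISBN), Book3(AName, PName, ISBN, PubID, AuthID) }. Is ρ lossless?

No

Chase test. Columns are Year, AName, PName, ISBN, PubID, AuthID; row i has aⱼ where attribute j ∈ Booki, else bᵢⱼ.
Initial tableau (one row per fragment):
  row 1: a1 b12 b13 a4 b15 b16
  row 2: a1 a2 a3 a4 b25 b26
  row 3: b31 a2 a3 a4 a5 a6
Rows 1 and 2 agree on Year; apply Year→PName and equate their PName entries.
Rows 1 and 2 agree on Year, ISBN; apply Year, ISBN→PubID and equate their PubID entries.
Rows 2 and 3 agree on AName; apply AName→AuthID and equate their AuthID entries.
Rows 1 and 2 agree on Year, PName; apply Year, PName→ISBN, AuthID and equate their ISBN, AuthID entries.
No row becomes fully distinguished — the join is lossy.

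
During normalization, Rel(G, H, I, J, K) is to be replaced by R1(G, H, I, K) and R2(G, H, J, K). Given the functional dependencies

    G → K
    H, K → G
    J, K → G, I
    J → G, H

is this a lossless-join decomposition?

No

Common attributes: R1 ∩ R2 = {G, H, K}.
No dependency enlarges {G, H, K}, so (G, H, K)⁺ = {G, H, K}.
The closure contains neither all of R1 = {G, H, I, K} nor all of R2 = {G, H, J, K}, so the common attributes are not a superkey of either fragment. The join is lossy.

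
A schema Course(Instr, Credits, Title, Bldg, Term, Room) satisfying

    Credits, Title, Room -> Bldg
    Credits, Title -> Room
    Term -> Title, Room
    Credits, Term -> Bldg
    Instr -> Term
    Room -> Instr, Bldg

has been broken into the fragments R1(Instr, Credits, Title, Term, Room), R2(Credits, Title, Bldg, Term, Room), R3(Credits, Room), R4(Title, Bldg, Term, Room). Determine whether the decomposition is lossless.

Yes

Chase test. Columns are Instr, Credits, Title, Bldg, Term, Room; row i has aⱼ where attribute j ∈ Ri, else bᵢⱼ.
Initial tableau (one row per fragment):
  row 1: a1 a2 a3 b14 a5 a6
  row 2: b21 a2 a3 a4 a5 a6
  row 3: b31 a2 b33 b34 b35 a6
  row 4: b41 b42 a3 a4 a5 a6
Rows 1 and 2 agree on Credits, Title, Room; apply Credits, Title, Room→Bldg and equate their Bldg entries.
Rows 1 and 2 agree on Room; apply Room→Instr, Bldg and equate their Instr, Bldg entries.
Rows 1 and 3 agree on Room; apply Room→Instr, Bldg and equate their Instr, Bldg entries.
Rows 1 and 4 agree on Room; apply Room→Instr, Bldg and equate their Instr, Bldg entries.
Rows 1 and 3 agree on Instr; apply Instr→Term and equate their Term entries.
Rows 1 and 3 agree on Term; apply Term→Title, Room and equate their Title, Room entries.
Row 1 is now all distinguished symbols — the join is lossless.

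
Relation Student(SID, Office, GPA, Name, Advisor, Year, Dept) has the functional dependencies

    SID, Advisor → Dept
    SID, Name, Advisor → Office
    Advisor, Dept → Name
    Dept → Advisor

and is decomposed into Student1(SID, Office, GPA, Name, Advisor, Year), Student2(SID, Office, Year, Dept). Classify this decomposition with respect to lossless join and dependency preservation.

lossy and not dependency-preserving

Lossless test: (SID, Office, Year)⁺ = {SID, Office, Year}, which is a superkey of neither fragment — lossy.
Dependency preservation: the restricted closure of {SID, Advisor} across the fragments never reaches {Dept}, so SID, Advisor → Dept cannot be enforced without a join — not preserved.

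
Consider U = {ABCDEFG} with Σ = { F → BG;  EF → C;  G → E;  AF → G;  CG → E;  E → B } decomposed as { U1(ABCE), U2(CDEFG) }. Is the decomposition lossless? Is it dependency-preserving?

Lossless test: (CE)⁺ = {BCE}, which is a superkey of neither fragment — lossy.
Dependency preservation: F → BG; AF → G are not contained in any single fragment, but the restricted closure of each left-hand side across the fragments still reaches the right-hand side; the remaining FDs each lie inside some fragment. All dependencies are preserved.

lossy but dependency-preserving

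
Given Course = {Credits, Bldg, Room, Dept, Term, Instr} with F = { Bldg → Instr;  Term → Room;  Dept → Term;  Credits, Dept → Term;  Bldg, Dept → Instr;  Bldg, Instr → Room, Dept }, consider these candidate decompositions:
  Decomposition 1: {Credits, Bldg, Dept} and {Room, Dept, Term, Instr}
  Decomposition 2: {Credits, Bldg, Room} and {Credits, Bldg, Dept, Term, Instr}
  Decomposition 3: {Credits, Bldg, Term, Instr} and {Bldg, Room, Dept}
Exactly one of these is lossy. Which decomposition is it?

Decomposition 1: common = {Dept}, closure = {Room, Dept, Term} → lossy.
Decomposition 2: common = {Credits, Bldg}, closure = {Credits, Bldg, Room, Dept, Term, Instr} → lossless.
Decomposition 3: common = {Bldg}, closure = {Bldg, Room, Dept, Term, Instr} → lossless.

Decomposition 1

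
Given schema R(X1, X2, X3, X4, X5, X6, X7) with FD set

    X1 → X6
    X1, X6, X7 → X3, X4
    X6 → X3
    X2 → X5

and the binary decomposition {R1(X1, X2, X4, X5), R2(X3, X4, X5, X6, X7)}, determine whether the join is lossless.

No

Common attributes: R1 ∩ R2 = {X4, X5}.
No dependency enlarges {X4, X5}, so (X4, X5)⁺ = {X4, X5}.
The closure contains neither all of R1 = {X1, X2, X4, X5} nor all of R2 = {X3, X4, X5, X6, X7}, so the common attributes are not a superkey of either fragment. The join is lossy.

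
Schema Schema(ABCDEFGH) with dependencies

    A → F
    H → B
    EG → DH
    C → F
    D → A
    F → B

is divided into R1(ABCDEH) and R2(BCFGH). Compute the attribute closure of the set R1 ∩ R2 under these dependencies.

R1 ∩ R2 = {BCH}.
C → F applies, adding F
Closure: {BCFH}.

BCFH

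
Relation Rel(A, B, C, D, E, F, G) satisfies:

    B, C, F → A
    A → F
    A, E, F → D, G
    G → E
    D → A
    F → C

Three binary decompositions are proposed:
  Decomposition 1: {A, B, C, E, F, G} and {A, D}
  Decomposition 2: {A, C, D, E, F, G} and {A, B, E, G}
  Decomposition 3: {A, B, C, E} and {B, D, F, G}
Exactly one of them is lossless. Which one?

Decomposition 2

Decomposition 1: common = {A}, closure = {A, C, F} → lossy.
Decomposition 2: common = {A, E, G}, closure = {A, C, D, E, F, G} → lossless.
Decomposition 3: common = {B}, closure = {B} → lossy.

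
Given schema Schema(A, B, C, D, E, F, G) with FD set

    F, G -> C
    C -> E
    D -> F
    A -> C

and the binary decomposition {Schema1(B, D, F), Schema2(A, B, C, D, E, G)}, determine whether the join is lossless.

Yes

Common attributes: Schema1 ∩ Schema2 = {B, D}.
Closure of {B, D}: D → F applies, adding F. So (B, D)⁺ = {B, D, F}.
This closure contains every attribute of Schema1, so Schema1 ∩ Schema2 → Schema1. The join is lossless.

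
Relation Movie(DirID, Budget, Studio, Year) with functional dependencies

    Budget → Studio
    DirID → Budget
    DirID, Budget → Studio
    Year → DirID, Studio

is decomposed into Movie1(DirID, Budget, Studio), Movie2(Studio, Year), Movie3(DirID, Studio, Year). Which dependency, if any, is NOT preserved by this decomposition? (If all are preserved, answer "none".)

none

Budget → Studio lies within Movie1.
DirID → Budget lies within Movie1.
DirID, Budget → Studio lies within Movie1.
Year → DirID, Studio lies within Movie3.
Every dependency is enforceable on the fragments, so the decomposition is dependency-preserving.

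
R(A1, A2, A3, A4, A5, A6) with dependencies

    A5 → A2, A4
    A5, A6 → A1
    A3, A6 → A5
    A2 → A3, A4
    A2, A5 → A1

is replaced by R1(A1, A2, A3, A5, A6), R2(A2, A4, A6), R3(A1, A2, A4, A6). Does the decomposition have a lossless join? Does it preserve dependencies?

Lossless test (chase): Rows 1 and 2 agree on A2; apply A2→A3, A4 and equate their A3, A4 entries. Rows 1 and 3 agree on A2; apply A2→A3, A4 and equate their A3, A4 entries. Rows 1 and 2 agree on A3, A6; apply A3, A6→A5 and equate their A5 entries. Rows 1 and 3 agree on A3, A6; apply A3, A6→A5 and equate their A5 entries. Rows 1 and 2 agree on A2, A5; apply A2, A5→A1 and equate their A1 entries. Row 1 is now all distinguished symbols — the join is lossless.
Dependency preservation: A5 → A2, A4; A2 → A3, A4 are not contained in any single fragment, but the restricted closure of each left-hand side across the fragments still reaches the right-hand side; the remaining FDs each lie inside some fragment. All dependencies are preserved.

lossless and dependency-preserving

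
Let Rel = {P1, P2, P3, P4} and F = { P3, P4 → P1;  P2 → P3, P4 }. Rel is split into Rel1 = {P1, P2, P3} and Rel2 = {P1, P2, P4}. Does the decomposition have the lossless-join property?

Yes

Common attributes: Rel1 ∩ Rel2 = {P1, P2}.
Closure of {P1, P2}: P2 → P3, P4 applies, adding P3, P4. So (P1, P2)⁺ = {P1, P2, P3, P4}.
This closure contains every attribute of Rel1, so Rel1 ∩ Rel2 → Rel1. The join is lossless.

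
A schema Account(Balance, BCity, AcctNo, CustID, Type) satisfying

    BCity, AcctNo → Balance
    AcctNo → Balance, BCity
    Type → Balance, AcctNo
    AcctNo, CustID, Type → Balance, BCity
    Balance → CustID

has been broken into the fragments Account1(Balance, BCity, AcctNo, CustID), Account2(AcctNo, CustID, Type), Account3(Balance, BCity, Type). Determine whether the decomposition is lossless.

Yes

Chase test. Columns are Balance, BCity, AcctNo, CustID, Type; row i has aⱼ where attribute j ∈ Accounti, else bᵢⱼ.
Initial tableau (one row per fragment):
  row 1: a1 a2 a3 a4 b15
  row 2: b21 b22 a3 a4 a5
  row 3: a1 a2 b33 b34 a5
Rows 1 and 2 agree on AcctNo; apply AcctNo→Balance, BCity and equate their Balance, BCity entries.
Rows 2 and 3 agree on Type; apply Type→Balance, AcctNo and equate their Balance, AcctNo entries.
Rows 1 and 3 agree on Balance; apply Balance→CustID and equate their CustID entries.
Row 2 is now all distinguished symbols — the join is lossless.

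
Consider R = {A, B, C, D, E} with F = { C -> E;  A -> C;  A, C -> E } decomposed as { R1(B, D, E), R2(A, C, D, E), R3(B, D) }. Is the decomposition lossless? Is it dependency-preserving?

Lossless test (chase): applying each FD to every pair of rows produces no changes in the tableau, so no row becomes fully distinguished — the join is lossy.
Dependency preservation: every FD's attributes lie within a single fragment, so each can be enforced locally — preserved.

lossy but dependency-preserving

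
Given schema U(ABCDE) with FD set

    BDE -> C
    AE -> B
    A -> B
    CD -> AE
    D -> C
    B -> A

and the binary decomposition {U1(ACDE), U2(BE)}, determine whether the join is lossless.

Common attributes: U1 ∩ U2 = {E}.
No dependency enlarges {E}, so (E)⁺ = {E}.
The closure contains neither all of U1 = {ACDE} nor all of U2 = {BE}, so the common attributes are not a superkey of either fragment. The join is lossy.

No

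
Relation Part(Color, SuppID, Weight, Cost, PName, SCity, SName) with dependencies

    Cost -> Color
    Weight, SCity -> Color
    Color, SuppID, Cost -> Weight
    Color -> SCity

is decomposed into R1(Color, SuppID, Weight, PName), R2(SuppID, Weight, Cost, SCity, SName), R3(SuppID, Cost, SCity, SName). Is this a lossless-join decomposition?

Chase test. Columns are Color, SuppID, Weight, Cost, PName, SCity, SName; row i has aⱼ where attribute j ∈ Ri, else bᵢⱼ.
Initial tableau (one row per fragment):
  row 1: a1 a2 a3 b14 a5 b16 b17
  row 2: b21 a2 a3 a4 b25 a6 a7
  row 3: b31 a2 b33 a4 b35 a6 a7
Rows 2 and 3 agree on Cost; apply Cost→Color and equate their Color entries.
Rows 2 and 3 agree on Color, SuppID, Cost; apply Color, SuppID, Cost→Weight and equate their Weight entries.
No row becomes fully distinguished — the join is lossy.

No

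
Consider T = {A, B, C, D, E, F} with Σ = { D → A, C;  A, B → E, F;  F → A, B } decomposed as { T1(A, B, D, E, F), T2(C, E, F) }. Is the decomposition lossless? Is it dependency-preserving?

Lossless test: (E, F)⁺ = {A, B, E, F}, which is a superkey of neither fragment — lossy.
Dependency preservation: the restricted closure of {D} across the fragments never reaches {A, C}, so D → A, C cannot be enforced without a join — not preserved.

lossy and not dependency-preserving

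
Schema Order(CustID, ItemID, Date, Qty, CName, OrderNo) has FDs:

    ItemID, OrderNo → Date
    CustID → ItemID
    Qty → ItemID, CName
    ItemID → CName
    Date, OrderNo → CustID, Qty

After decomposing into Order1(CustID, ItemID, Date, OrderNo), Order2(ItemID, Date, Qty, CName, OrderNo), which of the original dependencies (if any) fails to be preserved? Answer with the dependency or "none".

none

ItemID, OrderNo → Date lies within Order1.
CustID → ItemID lies within Order1.
Qty → ItemID, CName lies within Order2.
ItemID → CName lies within Order2.
Date, OrderNo → CustID, Qty: restricted closure across fragments reaches CustID, Qty.
Every dependency is enforceable on the fragments, so the decomposition is dependency-preserving.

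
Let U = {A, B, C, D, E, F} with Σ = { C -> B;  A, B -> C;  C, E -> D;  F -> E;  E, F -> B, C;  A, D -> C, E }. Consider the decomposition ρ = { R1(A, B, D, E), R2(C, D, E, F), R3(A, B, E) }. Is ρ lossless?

Chase test. Columns are A, B, C, D, E, F; row i has aⱼ where attribute j ∈ Ri, else bᵢⱼ.
Initial tableau (one row per fragment):
  row 1: a1 a2 b13 a4 a5 b16
  row 2: b21 b22 a3 a4 a5 a6
  row 3: a1 a2 b33 b34 a5 b36
Rows 1 and 3 agree on A, B; apply A, B→C and equate their C entries.
Rows 1 and 3 agree on C, E; apply C, E→D and equate their D entries.
No row becomes fully distinguished — the join is lossy.

No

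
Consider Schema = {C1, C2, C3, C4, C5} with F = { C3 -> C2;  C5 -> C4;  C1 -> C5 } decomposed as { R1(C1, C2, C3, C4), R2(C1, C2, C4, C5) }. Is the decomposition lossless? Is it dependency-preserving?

lossless and dependency-preserving

Lossless test: (C1, C2, C4)⁺ = {C1, C2, C4, C5}, which contains all of one fragment — lossless.
Dependency preservation: every FD's attributes lie within a single fragment, so each can be enforced locally — preserved.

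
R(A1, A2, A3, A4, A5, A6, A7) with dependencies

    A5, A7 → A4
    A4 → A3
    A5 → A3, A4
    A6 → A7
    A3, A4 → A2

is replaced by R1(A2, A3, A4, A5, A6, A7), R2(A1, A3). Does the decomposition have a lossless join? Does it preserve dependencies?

Lossless test: (A3)⁺ = {A3}, which is a superkey of neither fragment — lossy.
Dependency preservation: every FD's attributes lie within a single fragment, so each can be enforced locally — preserved.

lossy but dependency-preserving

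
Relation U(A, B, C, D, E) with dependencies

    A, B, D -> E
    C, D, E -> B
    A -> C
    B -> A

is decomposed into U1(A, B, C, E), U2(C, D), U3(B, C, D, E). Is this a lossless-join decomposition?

Chase test. Columns are A, B, C, D, E; row i has aⱼ where attribute j ∈ Ui, else bᵢⱼ.
Initial tableau (one row per fragment):
  row 1: a1 a2 a3 b14 a5
  row 2: b21 b22 a3 a4 b25
  row 3: b31 a2 a3 a4 a5
Rows 1 and 3 agree on B; apply B→A and equate their A entries.
Row 3 is now all distinguished symbols — the join is lossless.

Yes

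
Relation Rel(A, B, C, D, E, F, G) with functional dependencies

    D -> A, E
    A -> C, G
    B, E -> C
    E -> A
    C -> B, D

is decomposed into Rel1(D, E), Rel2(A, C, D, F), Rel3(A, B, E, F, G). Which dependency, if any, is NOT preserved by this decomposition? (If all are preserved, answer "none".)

none

D → A, E: restricted closure across fragments reaches A, E.
A → C, G: restricted closure across fragments reaches C, G.
B, E → C: restricted closure across fragments reaches C.
E → A lies within Rel3.
C → B, D: restricted closure across fragments reaches B, D.
Every dependency is enforceable on the fragments, so the decomposition is dependency-preserving.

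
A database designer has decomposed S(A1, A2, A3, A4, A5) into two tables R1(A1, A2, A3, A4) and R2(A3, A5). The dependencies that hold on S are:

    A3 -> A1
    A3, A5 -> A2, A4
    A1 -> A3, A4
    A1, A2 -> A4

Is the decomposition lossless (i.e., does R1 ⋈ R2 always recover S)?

No

Common attributes: R1 ∩ R2 = {A3}.
Closure of {A3}: A3 → A1 applies, adding A1; A1 → A3, A4 applies, adding A4. So (A3)⁺ = {A1, A3, A4}.
The closure contains neither all of R1 = {A1, A2, A3, A4} nor all of R2 = {A3, A5}, so the common attributes are not a superkey of either fragment. The join is lossy.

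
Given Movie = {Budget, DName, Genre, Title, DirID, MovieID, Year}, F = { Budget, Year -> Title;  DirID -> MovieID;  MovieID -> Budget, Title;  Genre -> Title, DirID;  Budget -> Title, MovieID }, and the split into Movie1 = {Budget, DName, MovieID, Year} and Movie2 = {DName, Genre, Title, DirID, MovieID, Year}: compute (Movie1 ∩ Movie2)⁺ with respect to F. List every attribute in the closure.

Movie1 ∩ Movie2 = {DName, MovieID, Year}.
MovieID → Budget, Title applies, adding Budget, Title
Closure: {Budget, DName, Title, MovieID, Year}.

Budget, DName, Title, MovieID, Year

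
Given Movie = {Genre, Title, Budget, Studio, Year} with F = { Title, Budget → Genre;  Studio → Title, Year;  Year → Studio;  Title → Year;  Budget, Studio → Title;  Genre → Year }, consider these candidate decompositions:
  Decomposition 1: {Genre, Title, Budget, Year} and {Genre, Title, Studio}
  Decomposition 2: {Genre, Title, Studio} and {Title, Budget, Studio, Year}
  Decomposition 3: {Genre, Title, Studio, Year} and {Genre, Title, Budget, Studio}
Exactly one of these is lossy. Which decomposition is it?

Decomposition 1: common = {Genre, Title}, closure = {Genre, Title, Studio, Year} → lossless.
Decomposition 2: common = {Title, Studio}, closure = {Title, Studio, Year} → lossy.
Decomposition 3: common = {Genre, Title, Studio}, closure = {Genre, Title, Studio, Year} → lossless.

Decomposition 2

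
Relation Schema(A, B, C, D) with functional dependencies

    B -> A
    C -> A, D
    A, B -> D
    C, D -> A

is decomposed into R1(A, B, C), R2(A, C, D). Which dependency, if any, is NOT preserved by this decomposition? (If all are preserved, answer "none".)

Check A, B → D: no single fragment contains all of {A, B, D}, and the restricted closure of {A, B} across the fragments never reaches {D}.
B → A is preserved.
C → A, D is preserved.
C, D → A is preserved.

A, B -> D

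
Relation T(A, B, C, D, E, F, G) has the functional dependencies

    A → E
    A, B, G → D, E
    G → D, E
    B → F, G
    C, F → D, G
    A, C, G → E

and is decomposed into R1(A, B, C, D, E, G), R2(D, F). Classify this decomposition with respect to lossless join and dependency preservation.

lossy and not dependency-preserving

Lossless test: (D)⁺ = {D}, which is a superkey of neither fragment — lossy.
Dependency preservation: the restricted closure of {B} across the fragments never reaches {F, G}, so B → F, G cannot be enforced without a join — not preserved.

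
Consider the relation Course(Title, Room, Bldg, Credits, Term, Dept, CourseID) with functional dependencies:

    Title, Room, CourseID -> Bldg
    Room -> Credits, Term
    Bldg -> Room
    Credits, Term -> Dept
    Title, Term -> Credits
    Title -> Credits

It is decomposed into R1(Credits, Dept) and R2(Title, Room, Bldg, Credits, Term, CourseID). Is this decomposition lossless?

No

Common attributes: R1 ∩ R2 = {Credits}.
No dependency enlarges {Credits}, so (Credits)⁺ = {Credits}.
The closure contains neither all of R1 = {Credits, Dept} nor all of R2 = {Title, Room, Bldg, Credits, Term, CourseID}, so the common attributes are not a superkey of either fragment. The join is lossy.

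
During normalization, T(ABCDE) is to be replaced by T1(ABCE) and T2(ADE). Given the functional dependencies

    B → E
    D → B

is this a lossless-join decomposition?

No

Common attributes: T1 ∩ T2 = {AE}.
No dependency enlarges {AE}, so (AE)⁺ = {AE}.
The closure contains neither all of T1 = {ABCE} nor all of T2 = {ADE}, so the common attributes are not a superkey of either fragment. The join is lossy.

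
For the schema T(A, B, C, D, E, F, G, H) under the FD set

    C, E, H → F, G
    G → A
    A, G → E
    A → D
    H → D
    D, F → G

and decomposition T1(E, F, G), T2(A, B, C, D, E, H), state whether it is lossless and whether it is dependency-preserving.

Lossless test: (E)⁺ = {E}, which is a superkey of neither fragment — lossy.
Dependency preservation: the restricted closure of {C, E, H} across the fragments never reaches {F, G}, so C, E, H → F, G cannot be enforced without a join — not preserved.

lossy and not dependency-preserving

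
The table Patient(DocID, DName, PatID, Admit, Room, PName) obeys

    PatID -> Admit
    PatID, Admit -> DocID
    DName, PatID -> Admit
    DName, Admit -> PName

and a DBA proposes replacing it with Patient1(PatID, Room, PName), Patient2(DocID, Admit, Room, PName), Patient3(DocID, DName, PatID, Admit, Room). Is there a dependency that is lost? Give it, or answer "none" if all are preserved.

Check DName, Admit → PName: no single fragment contains all of {DName, Admit, PName}, and the restricted closure of {DName, Admit} across the fragments never reaches {PName}.
PatID → Admit is preserved.
PatID, Admit → DocID is preserved.
DName, PatID → Admit is preserved.

DName, Admit -> PName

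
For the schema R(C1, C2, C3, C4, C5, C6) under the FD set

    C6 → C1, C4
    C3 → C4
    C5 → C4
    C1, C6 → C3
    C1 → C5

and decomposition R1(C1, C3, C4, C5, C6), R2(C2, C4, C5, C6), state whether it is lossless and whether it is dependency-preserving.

lossless and dependency-preserving

Lossless test: (C4, C5, C6)⁺ = {C1, C3, C4, C5, C6}, which contains all of one fragment — lossless.
Dependency preservation: every FD's attributes lie within a single fragment, so each can be enforced locally — preserved.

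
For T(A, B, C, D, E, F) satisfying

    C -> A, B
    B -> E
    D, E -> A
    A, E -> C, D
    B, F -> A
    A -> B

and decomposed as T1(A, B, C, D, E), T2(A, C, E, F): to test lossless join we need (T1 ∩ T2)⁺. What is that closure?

T1 ∩ T2 = {A, C, E}.
C → A, B applies, adding B
A, E → C, D applies, adding D
Closure: {A, B, C, D, E}.

A, B, C, D, E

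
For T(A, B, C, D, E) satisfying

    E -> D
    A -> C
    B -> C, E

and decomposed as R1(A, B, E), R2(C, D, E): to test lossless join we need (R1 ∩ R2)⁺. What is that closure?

R1 ∩ R2 = {E}.
E → D applies, adding D
Closure: {D, E}.

D, E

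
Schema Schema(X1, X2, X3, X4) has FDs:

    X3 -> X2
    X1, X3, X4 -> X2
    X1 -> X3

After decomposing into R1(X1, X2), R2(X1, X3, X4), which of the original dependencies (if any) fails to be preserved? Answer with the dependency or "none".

X3 -> X2

Check X3 → X2: no single fragment contains all of {X2, X3}, and the restricted closure of {X3} across the fragments never reaches {X2}.
X1, X3, X4 → X2 is preserved.
X1 → X3 is preserved.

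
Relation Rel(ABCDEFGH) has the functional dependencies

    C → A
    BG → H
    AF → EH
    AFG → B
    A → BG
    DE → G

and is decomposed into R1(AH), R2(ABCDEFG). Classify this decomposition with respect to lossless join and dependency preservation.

lossless but not dependency-preserving

Lossless test: (A)⁺ = {ABGH}, which contains all of one fragment — lossless.
Dependency preservation: the restricted closure of {BG} across the fragments never reaches {H}, so BG → H cannot be enforced without a join — not preserved.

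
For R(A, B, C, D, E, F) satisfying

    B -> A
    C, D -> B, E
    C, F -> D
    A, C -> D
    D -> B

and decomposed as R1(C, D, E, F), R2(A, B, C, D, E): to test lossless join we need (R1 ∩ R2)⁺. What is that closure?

R1 ∩ R2 = {C, D, E}.
C, D → B, E applies, adding B
B → A applies, adding A
Closure: {A, B, C, D, E}.

A, B, C, D, E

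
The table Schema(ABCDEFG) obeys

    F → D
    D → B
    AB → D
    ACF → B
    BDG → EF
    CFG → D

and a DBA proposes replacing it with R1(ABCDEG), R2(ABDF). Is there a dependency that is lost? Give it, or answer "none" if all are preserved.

BDG → EF

Check BDG → EF: no single fragment contains all of {BDEFG}, and the restricted closure of {BDG} across the fragments never reaches {EF}.
F → D is preserved.
D → B is preserved.
AB → D is preserved.
ACF → B is preserved.
CFG → D is preserved.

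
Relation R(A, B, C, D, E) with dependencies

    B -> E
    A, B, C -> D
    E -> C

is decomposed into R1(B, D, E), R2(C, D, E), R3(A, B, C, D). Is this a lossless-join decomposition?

Yes

Chase test. Columns are A, B, C, D, E; row i has aⱼ where attribute j ∈ Ri, else bᵢⱼ.
Initial tableau (one row per fragment):
  row 1: b11 a2 b13 a4 a5
  row 2: b21 b22 a3 a4 a5
  row 3: a1 a2 a3 a4 b35
Rows 1 and 3 agree on B; apply B→E and equate their E entries.
Rows 1 and 2 agree on E; apply E→C and equate their C entries.
Row 3 is now all distinguished symbols — the join is lossless.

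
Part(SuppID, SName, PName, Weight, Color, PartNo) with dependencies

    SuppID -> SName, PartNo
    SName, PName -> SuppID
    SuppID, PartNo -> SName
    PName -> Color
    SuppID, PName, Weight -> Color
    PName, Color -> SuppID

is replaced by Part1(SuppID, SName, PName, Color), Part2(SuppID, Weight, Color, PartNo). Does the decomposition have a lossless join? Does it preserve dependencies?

lossy but dependency-preserving

Lossless test: (SuppID, Color)⁺ = {SuppID, SName, Color, PartNo}, which is a superkey of neither fragment — lossy.
Dependency preservation: SuppID → SName, PartNo; SuppID, PartNo → SName; SuppID, PName, Weight → Color are not contained in any single fragment, but the restricted closure of each left-hand side across the fragments still reaches the right-hand side; the remaining FDs each lie inside some fragment. All dependencies are preserved.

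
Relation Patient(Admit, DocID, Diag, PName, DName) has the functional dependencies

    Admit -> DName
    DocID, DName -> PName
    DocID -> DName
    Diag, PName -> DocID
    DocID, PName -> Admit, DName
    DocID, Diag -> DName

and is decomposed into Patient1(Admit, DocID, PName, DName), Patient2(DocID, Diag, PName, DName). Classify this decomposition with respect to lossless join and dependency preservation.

Lossless test: (DocID, PName, DName)⁺ = {Admit, DocID, PName, DName}, which contains all of one fragment — lossless.
Dependency preservation: every FD's attributes lie within a single fragment, so each can be enforced locally — preserved.

lossless and dependency-preserving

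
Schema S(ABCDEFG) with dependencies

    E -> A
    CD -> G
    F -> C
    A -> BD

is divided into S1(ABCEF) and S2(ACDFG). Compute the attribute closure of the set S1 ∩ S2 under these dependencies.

S1 ∩ S2 = {ACF}.
A → BD applies, adding BD
CD → G applies, adding G
Closure: {ABCDFG}.

ABCDFG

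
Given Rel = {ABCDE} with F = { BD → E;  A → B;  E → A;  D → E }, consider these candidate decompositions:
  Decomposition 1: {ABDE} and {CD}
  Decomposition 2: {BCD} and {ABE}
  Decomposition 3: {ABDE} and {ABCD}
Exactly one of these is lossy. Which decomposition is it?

Decomposition 1: common = {D}, closure = {ABDE} → lossless.
Decomposition 2: common = {B}, closure = {B} → lossy.
Decomposition 3: common = {ABD}, closure = {ABDE} → lossless.

Decomposition 2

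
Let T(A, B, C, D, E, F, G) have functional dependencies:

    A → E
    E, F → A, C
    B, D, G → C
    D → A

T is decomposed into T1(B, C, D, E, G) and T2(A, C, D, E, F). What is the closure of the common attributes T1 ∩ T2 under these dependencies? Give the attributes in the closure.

A, C, D, E

T1 ∩ T2 = {C, D, E}.
D → A applies, adding A
Closure: {A, C, D, E}.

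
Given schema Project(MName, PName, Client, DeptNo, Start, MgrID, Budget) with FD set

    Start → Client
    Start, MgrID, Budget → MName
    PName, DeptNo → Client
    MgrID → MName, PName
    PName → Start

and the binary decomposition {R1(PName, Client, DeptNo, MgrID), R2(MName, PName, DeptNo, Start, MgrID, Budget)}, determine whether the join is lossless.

Yes

Common attributes: R1 ∩ R2 = {PName, DeptNo, MgrID}.
Closure of {PName, DeptNo, MgrID}: PName, DeptNo → Client applies, adding Client; MgrID → MName, PName applies, adding MName; PName → Start applies, adding Start. So (PName, DeptNo, MgrID)⁺ = {MName, PName, Client, DeptNo, Start, MgrID}.
This closure contains every attribute of R1, so R1 ∩ R2 → R1. The join is lossless.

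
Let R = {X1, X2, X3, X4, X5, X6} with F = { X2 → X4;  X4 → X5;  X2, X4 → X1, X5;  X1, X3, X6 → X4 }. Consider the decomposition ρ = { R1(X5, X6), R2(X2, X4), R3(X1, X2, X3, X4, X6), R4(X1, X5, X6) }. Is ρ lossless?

No

Chase test. Columns are X1, X2, X3, X4, X5, X6; row i has aⱼ where attribute j ∈ Ri, else bᵢⱼ.
Initial tableau (one row per fragment):
  row 1: b11 b12 b13 b14 a5 a6
  row 2: b21 a2 b23 a4 b25 b26
  row 3: a1 a2 a3 a4 b35 a6
  row 4: a1 b42 b43 b44 a5 a6
Rows 2 and 3 agree on X4; apply X4→X5 and equate their X5 entries.
Rows 2 and 3 agree on X2, X4; apply X2, X4→X1, X5 and equate their X1, X5 entries.
No row becomes fully distinguished — the join is lossy.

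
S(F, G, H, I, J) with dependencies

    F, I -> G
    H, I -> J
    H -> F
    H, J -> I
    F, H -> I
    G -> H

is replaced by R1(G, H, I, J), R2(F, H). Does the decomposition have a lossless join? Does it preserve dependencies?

Lossless test: (H)⁺ = {F, G, H, I, J}, which contains all of one fragment — lossless.
Dependency preservation: the restricted closure of {F, I} across the fragments never reaches {G}, so F, I → G cannot be enforced without a join — not preserved.

lossless but not dependency-preserving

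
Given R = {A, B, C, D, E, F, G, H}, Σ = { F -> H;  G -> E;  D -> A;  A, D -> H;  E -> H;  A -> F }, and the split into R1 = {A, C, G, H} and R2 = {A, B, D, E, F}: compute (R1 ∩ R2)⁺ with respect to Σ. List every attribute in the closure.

A, F, H

R1 ∩ R2 = {A}.
A → F applies, adding F
F → H applies, adding H
Closure: {A, F, H}.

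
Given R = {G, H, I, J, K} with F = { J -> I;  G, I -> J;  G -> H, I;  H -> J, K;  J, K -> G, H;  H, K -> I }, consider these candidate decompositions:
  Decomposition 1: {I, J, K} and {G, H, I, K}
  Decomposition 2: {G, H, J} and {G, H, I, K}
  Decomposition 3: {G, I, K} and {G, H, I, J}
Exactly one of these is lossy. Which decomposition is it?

Decomposition 1: common = {I, K}, closure = {I, K} → lossy.
Decomposition 2: common = {G, H}, closure = {G, H, I, J, K} → lossless.
Decomposition 3: common = {G, I}, closure = {G, H, I, J, K} → lossless.

Decomposition 1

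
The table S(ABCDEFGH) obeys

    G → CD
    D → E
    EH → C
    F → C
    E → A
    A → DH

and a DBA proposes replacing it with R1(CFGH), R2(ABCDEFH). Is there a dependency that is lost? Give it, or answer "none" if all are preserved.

Check G → CD: no single fragment contains all of {CDG}, and the restricted closure of {G} across the fragments never reaches {CD}.
D → E is preserved.
EH → C is preserved.
F → C is preserved.
E → A is preserved.
A → DH is preserved.

G → CD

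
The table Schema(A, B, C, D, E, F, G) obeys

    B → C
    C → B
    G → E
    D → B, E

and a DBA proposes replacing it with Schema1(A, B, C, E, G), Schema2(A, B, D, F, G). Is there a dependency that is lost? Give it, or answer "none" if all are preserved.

D → B, E

Check D → B, E: no single fragment contains all of {B, D, E}, and the restricted closure of {D} across the fragments never reaches {B, E}.
B → C is preserved.
C → B is preserved.
G → E is preserved.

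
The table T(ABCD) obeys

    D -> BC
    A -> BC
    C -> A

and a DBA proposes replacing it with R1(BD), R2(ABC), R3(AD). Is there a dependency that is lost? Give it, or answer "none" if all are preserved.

none

D → BC: restricted closure across fragments reaches BC.
A → BC lies within R2.
C → A lies within R2.
Every dependency is enforceable on the fragments, so the decomposition is dependency-preserving.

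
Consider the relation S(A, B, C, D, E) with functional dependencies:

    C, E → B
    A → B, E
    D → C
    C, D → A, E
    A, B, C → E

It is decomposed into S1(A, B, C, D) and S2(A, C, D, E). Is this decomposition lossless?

Yes

Common attributes: S1 ∩ S2 = {A, C, D}.
Closure of {A, C, D}: A → B, E applies, adding B, E. So (A, C, D)⁺ = {A, B, C, D, E}.
This closure contains every attribute of S1, so S1 ∩ S2 → S1. The join is lossless.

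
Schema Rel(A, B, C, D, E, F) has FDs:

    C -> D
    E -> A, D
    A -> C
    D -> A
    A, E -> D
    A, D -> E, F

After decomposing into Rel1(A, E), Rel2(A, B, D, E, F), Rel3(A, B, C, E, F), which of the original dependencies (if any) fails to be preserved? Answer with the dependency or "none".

C → D: restricted closure across fragments reaches D.
E → A, D lies within Rel2.
A → C lies within Rel3.
D → A lies within Rel2.
A, E → D lies within Rel2.
A, D → E, F lies within Rel2.
Every dependency is enforceable on the fragments, so the decomposition is dependency-preserving.

none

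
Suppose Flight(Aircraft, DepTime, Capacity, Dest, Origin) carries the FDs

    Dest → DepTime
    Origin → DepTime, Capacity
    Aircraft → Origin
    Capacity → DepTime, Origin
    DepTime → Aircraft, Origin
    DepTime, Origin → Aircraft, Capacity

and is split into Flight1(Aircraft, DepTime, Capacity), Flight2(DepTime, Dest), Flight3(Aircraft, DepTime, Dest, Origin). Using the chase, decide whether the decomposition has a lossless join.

Yes

Chase test. Columns are Aircraft, DepTime, Capacity, Dest, Origin; row i has aⱼ where attribute j ∈ Flighti, else bᵢⱼ.
Initial tableau (one row per fragment):
  row 1: a1 a2 a3 b14 b15
  row 2: b21 a2 b23 a4 b25
  row 3: a1 a2 b33 a4 a5
Rows 1 and 3 agree on Aircraft; apply Aircraft→Origin and equate their Origin entries.
Rows 1 and 2 agree on DepTime; apply DepTime→Aircraft, Origin and equate their Aircraft, Origin entries.
Rows 1 and 2 agree on DepTime, Origin; apply DepTime, Origin→Aircraft, Capacity and equate their Aircraft, Capacity entries.
Rows 1 and 3 agree on DepTime, Origin; apply DepTime, Origin→Aircraft, Capacity and equate their Aircraft, Capacity entries.
Row 2 is now all distinguished symbols — the join is lossless.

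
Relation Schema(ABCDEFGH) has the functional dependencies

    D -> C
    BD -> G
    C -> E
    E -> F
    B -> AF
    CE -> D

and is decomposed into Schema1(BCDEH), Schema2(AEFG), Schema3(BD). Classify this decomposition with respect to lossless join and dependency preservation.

lossy and not dependency-preserving

Lossless test (chase): Rows 1 and 3 agree on D; apply D→C and equate their C entries. Rows 1 and 3 agree on BD; apply BD→G and equate their G entries. Rows 1 and 3 agree on C; apply C→E and equate their E entries. Rows 1 and 2 agree on E; apply E→F and equate their F entries. Rows 1 and 3 agree on E; apply E→F and equate their F entries. Rows 1 and 3 agree on B; apply B→AF and equate their AF entries. No row becomes fully distinguished — the join is lossy.
Dependency preservation: the restricted closure of {BD} across the fragments never reaches {G}, so BD → G cannot be enforced without a join — not preserved.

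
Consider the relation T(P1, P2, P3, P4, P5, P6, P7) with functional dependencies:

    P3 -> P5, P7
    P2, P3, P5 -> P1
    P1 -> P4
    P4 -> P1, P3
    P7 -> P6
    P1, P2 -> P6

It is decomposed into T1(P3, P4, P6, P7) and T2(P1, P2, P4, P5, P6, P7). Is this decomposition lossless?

Yes

Common attributes: T1 ∩ T2 = {P4, P6, P7}.
Closure of {P4, P6, P7}: P4 → P1, P3 applies, adding P1, P3; P3 → P5, P7 applies, adding P5. So (P4, P6, P7)⁺ = {P1, P3, P4, P5, P6, P7}.
This closure contains every attribute of T1, so T1 ∩ T2 → T1. The join is lossless.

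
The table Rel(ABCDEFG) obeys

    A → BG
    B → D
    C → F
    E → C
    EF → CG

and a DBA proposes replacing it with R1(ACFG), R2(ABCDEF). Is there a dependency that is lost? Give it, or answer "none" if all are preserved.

Check EF → CG: no single fragment contains all of {CEFG}, and the restricted closure of {EF} across the fragments never reaches {CG}.
A → BG is preserved.
B → D is preserved.
C → F is preserved.
E → C is preserved.

EF → CG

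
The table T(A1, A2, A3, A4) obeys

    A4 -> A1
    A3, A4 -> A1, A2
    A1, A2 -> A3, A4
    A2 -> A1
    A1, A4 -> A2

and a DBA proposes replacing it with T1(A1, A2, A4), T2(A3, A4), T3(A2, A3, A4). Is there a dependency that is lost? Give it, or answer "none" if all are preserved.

none

A4 → A1 lies within T1.
A3, A4 → A1, A2: restricted closure across fragments reaches A1, A2.
A1, A2 → A3, A4: restricted closure across fragments reaches A3, A4.
A2 → A1 lies within T1.
A1, A4 → A2 lies within T1.
Every dependency is enforceable on the fragments, so the decomposition is dependency-preserving.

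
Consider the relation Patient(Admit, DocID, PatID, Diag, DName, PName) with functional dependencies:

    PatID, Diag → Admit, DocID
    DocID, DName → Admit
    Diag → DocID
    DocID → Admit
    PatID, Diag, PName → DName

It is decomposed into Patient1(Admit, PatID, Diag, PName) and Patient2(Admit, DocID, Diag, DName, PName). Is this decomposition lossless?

No

Common attributes: Patient1 ∩ Patient2 = {Admit, Diag, PName}.
Closure of {Admit, Diag, PName}: Diag → DocID applies, adding DocID. So (Admit, Diag, PName)⁺ = {Admit, DocID, Diag, PName}.
The closure contains neither all of Patient1 = {Admit, PatID, Diag, PName} nor all of Patient2 = {Admit, DocID, Diag, DName, PName}, so the common attributes are not a superkey of either fragment. The join is lossy.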